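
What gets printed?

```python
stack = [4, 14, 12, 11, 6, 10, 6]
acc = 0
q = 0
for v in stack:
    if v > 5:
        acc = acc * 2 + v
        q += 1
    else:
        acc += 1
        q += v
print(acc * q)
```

8420

v=4: not >5, acc = 0+1 = 1; q=4
v=14: >5, acc = 1*2+14 = 16; q=5
v=12: >5, acc = 16*2+12 = 44; q=6
v=11: >5, acc = 44*2+11 = 99; q=7
v=6: >5, acc = 99*2+6 = 204; q=8
v=10: >5, acc = 204*2+10 = 418; q=9
v=6: >5, acc = 418*2+6 = 842; q=10
acc*q = 842*10 = 8420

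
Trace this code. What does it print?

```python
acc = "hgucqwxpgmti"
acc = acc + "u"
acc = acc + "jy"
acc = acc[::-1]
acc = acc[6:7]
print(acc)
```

+ 'u' → 'hgucqwxpgmtiu'
+ 'jy' → 'hgucqwxpgmtiujy'
reverse → 'yjuitmgpxwqcugh'
slice [6:7] → 'g'

g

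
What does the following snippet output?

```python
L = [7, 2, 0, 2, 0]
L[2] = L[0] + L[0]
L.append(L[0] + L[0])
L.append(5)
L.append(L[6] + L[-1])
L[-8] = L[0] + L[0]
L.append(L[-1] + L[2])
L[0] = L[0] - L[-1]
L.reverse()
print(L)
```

[24, 10, 5, 14, 0, 2, 14, 2, -10]

L[2] = L[0]+L[0] = 7+7 = 14 → [7, 2, 14, 2, 0]
append L[0]+L[0] = 7+7 = 14 → [7, 2, 14, 2, 0, 14]
append 5 → [7, 2, 14, 2, 0, 14, 5]
append L[6]+L[-1] = 5+5 = 10 → [7, 2, 14, 2, 0, 14, 5, 10]
L[-8] = L[0]+L[0] = 7+7 = 14 → [14, 2, 14, 2, 0, 14, 5, 10]
append L[-1]+L[2] = 10+14 = 24 → [14, 2, 14, 2, 0, 14, 5, 10, 24]
L[0] = L[0]-L[-1] = 14-24 = -10 → [-10, 2, 14, 2, 0, 14, 5, 10, 24]
reverse → [24, 10, 5, 14, 0, 2, 14, 2, -10]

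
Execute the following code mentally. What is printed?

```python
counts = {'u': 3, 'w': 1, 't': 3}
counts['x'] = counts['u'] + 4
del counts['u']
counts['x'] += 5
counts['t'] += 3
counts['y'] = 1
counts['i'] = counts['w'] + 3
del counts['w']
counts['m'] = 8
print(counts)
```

{'t': 6, 'x': 12, 'y': 1, 'i': 4, 'm': 8}

counts['x'] = counts['u']+4 = 7 → {'u': 3, 'w': 1, 't': 3, 'x': 7}
del 'u' → {'w': 1, 't': 3, 'x': 7}
counts['x'] = 7+5 = 12 → {'w': 1, 't': 3, 'x': 12}
counts['t'] = 3+3 = 6 → {'w': 1, 't': 6, 'x': 12}
counts['y'] = 1 → {'w': 1, 't': 6, 'x': 12, 'y': 1}
counts['i'] = counts['w']+3 = 4 → {'w': 1, 't': 6, 'x': 12, 'y': 1, 'i': 4}
del 'w' → {'t': 6, 'x': 12, 'y': 1, 'i': 4}
counts['m'] = 8 → {'t': 6, 'x': 12, 'y': 1, 'i': 4, 'm': 8}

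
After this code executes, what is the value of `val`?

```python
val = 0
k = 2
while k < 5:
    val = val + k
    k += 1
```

k=2: val = 0+2 = 2
k=3: val = 2+3 = 5
k=4: val = 5+4 = 9

9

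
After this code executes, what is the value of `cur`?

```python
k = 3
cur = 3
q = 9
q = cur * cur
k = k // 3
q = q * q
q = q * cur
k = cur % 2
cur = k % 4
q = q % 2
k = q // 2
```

q = 3*3 = 9
k = 3//3 = 1
q = 9*9 = 81
q = 81*3 = 243
k = 3%2 = 1
cur = 1%4 = 1
q = 243%2 = 1
k = 1//2 = 0

1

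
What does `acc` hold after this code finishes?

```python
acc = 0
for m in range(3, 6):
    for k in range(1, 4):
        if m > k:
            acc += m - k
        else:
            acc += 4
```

m=3,k=1: 3>1, acc = 0+2 = 2
m=3,k=2: 3>2, acc = 2+1 = 3
m=3,k=3: not 3>3, acc = 3+4 = 7
m=4,k=1: 4>1, acc = 7+3 = 10
m=4,k=2: 4>2, acc = 10+2 = 12
m=4,k=3: 4>3, acc = 12+1 = 13
m=5,k=1: 5>1, acc = 13+4 = 17
m=5,k=2: 5>2, acc = 17+3 = 20
m=5,k=3: 5>3, acc = 20+2 = 22

22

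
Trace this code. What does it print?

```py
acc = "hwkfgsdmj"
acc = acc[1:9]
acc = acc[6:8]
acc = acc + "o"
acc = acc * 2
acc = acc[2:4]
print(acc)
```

om

slice [1:9] → 'wkfgsdmj'
slice [6:8] → 'mj'
+ 'o' → 'mjo'
repeat ×2 → 'mjomjo'
slice [2:4] → 'om'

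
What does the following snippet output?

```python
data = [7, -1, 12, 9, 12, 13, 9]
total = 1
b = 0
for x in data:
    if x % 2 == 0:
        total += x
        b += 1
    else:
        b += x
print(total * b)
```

x=7: not even; b=7
x=-1: not even; b=6
x=12: even, total = 1+12 = 13; b=7
x=9: not even; b=16
x=12: even, total = 13+12 = 25; b=17
x=13: not even; b=30
x=9: not even; b=39
total*b = 25*39 = 975

975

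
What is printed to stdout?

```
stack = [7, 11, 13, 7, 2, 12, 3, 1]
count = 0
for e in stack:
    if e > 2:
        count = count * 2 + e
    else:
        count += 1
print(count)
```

564

e=7: >2, count = 0*2+7 = 7
e=11: >2, count = 7*2+11 = 25
e=13: >2, count = 25*2+13 = 63
e=7: >2, count = 63*2+7 = 133
e=2: not >2, count = 133+1 = 134
e=12: >2, count = 134*2+12 = 280
e=3: >2, count = 280*2+3 = 563
e=1: not >2, count = 563+1 = 564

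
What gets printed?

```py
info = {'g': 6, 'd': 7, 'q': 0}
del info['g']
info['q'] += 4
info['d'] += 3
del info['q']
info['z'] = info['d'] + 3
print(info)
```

del 'g' → {'d': 7, 'q': 0}
info['q'] = 0+4 = 4 → {'d': 7, 'q': 4}
info['d'] = 7+3 = 10 → {'d': 10, 'q': 4}
del 'q' → {'d': 10}
info['z'] = info['d']+3 = 13 → {'d': 10, 'z': 13}

{'d': 10, 'z': 13}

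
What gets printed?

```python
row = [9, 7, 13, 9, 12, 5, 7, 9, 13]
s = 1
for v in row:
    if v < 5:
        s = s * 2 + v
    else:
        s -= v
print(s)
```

v=9: not <5, s = 1-9 = -8
v=7: not <5, s = (-8)-7 = -15
v=13: not <5, s = (-15)-13 = -28
v=9: not <5, s = (-28)-9 = -37
v=12: not <5, s = (-37)-12 = -49
v=5: not <5, s = (-49)-5 = -54
v=7: not <5, s = (-54)-7 = -61
v=9: not <5, s = (-61)-9 = -70
v=13: not <5, s = (-70)-13 = -83

-83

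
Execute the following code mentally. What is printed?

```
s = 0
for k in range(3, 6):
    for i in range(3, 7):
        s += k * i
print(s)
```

216

k=3,i=3: s = 0+9 = 9
k=3,i=4: s = 9+12 = 21
k=3,i=5: s = 21+15 = 36
k=3,i=6: s = 36+18 = 54
k=4,i=3: s = 54+12 = 66
k=4,i=4: s = 66+16 = 82
k=4,i=5: s = 82+20 = 102
k=4,i=6: s = 102+24 = 126
k=5,i=3: s = 126+15 = 141
k=5,i=4: s = 141+20 = 161
k=5,i=5: s = 161+25 = 186
k=5,i=6: s = 186+30 = 216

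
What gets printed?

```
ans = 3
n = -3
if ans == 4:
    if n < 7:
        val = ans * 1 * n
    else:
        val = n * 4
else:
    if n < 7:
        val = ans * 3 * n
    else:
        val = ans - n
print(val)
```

-27

ans=3, n=-3
ans == 4 is False; n < 7 is True
→ val = ans * 3 * n = -27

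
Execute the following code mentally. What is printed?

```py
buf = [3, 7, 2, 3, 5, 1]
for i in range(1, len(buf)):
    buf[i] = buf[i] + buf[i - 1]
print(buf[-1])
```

i=1: buf[1] = 7+3 = 10 → [3, 10, 2, 3, 5, 1]
i=2: buf[2] = 2+10 = 12 → [3, 10, 12, 3, 5, 1]
i=3: buf[3] = 3+12 = 15 → [3, 10, 12, 15, 5, 1]
i=4: buf[4] = 5+15 = 20 → [3, 10, 12, 15, 20, 1]
i=5: buf[5] = 1+20 = 21 → [3, 10, 12, 15, 20, 21]

21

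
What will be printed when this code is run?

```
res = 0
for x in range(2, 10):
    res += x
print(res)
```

44

x=2: res = 0+2 = 2
x=3: res = 2+3 = 5
x=4: res = 5+4 = 9
x=5: res = 9+5 = 14
x=6: res = 14+6 = 20
x=7: res = 20+7 = 27
x=8: res = 27+8 = 35
x=9: res = 35+9 = 44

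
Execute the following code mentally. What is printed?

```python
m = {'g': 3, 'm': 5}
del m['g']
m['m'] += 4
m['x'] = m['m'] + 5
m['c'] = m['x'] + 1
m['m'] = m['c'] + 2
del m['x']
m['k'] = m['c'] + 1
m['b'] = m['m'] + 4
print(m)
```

del 'g' → {'m': 5}
m['m'] = 5+4 = 9 → {'m': 9}
m['x'] = m['m']+5 = 14 → {'m': 9, 'x': 14}
m['c'] = m['x']+1 = 15 → {'m': 9, 'x': 14, 'c': 15}
m['m'] = m['c']+2 = 17 → {'m': 17, 'x': 14, 'c': 15}
del 'x' → {'m': 17, 'c': 15}
m['k'] = m['c']+1 = 16 → {'m': 17, 'c': 15, 'k': 16}
m['b'] = m['m']+4 = 21 → {'m': 17, 'c': 15, 'k': 16, 'b': 21}

{'m': 17, 'c': 15, 'k': 16, 'b': 21}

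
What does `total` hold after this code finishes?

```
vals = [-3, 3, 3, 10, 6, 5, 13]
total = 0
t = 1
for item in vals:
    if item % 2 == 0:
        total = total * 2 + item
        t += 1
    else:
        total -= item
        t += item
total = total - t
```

-28

item=-3: not even, total = 0-(-3) = 3; t=-2
item=3: not even, total = 3-3 = 0; t=1
item=3: not even, total = 0-3 = -3; t=4
item=10: even, total = (-3)*2+10 = 4; t=5
item=6: even, total = 4*2+6 = 14; t=6
item=5: not even, total = 14-5 = 9; t=11
item=13: not even, total = 9-13 = -4; t=24
total-t = (-4)-24 = -28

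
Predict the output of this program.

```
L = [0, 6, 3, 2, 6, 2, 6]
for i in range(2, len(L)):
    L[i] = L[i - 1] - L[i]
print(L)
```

i=2: L[2] = 6-3 = 3 → [0, 6, 3, 2, 6, 2, 6]
i=3: L[3] = 3-2 = 1 → [0, 6, 3, 1, 6, 2, 6]
i=4: L[4] = 1-6 = -5 → [0, 6, 3, 1, -5, 2, 6]
i=5: L[5] = (-5)-2 = -7 → [0, 6, 3, 1, -5, -7, 6]
i=6: L[6] = (-7)-6 = -13 → [0, 6, 3, 1, -5, -7, -13]

[0, 6, 3, 1, -5, -7, -13]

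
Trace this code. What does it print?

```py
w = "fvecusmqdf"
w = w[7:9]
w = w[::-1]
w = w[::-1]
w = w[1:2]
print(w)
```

d

slice [7:9] → 'qd'
reverse → 'dq'
reverse → 'qd'
slice [1:2] → 'd'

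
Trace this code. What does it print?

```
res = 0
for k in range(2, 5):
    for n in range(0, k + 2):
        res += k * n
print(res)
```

102

k=2,n=0: res = 0+0 = 0
k=2,n=1: res = 0+2 = 2
k=2,n=2: res = 2+4 = 6
k=2,n=3: res = 6+6 = 12
k=3,n=0: res = 12+0 = 12
k=3,n=1: res = 12+3 = 15
k=3,n=2: res = 15+6 = 21
k=3,n=3: res = 21+9 = 30
k=3,n=4: res = 30+12 = 42
k=4,n=0: res = 42+0 = 42
k=4,n=1: res = 42+4 = 46
k=4,n=2: res = 46+8 = 54
k=4,n=3: res = 54+12 = 66
k=4,n=4: res = 66+16 = 82
k=4,n=5: res = 82+20 = 102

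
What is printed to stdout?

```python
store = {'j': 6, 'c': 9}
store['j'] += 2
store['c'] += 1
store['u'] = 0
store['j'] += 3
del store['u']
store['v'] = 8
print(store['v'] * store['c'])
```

80

store['j'] = 6+2 = 8 → {'j': 8, 'c': 9}
store['c'] = 9+1 = 10 → {'j': 8, 'c': 10}
store['u'] = 0 → {'j': 8, 'c': 10, 'u': 0}
store['j'] = 8+3 = 11 → {'j': 11, 'c': 10, 'u': 0}
del 'u' → {'j': 11, 'c': 10}
store['v'] = 8 → {'j': 11, 'c': 10, 'v': 8}
store['v']*store['c'] = 8*10 = 80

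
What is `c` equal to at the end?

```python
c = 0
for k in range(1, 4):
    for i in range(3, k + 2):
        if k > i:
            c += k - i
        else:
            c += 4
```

k=2,i=3: not 2>3, c = 0+4 = 4
k=3,i=3: not 3>3, c = 4+4 = 8
k=3,i=4: not 3>4, c = 8+4 = 12

12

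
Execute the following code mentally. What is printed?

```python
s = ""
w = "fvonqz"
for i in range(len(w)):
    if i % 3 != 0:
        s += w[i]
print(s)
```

i=0: skip
i=1: add 'v' → 'v'
i=2: add 'o' → 'vo'
i=3: skip
i=4: add 'q' → 'voq'
i=5: add 'z' → 'voqz'

voqz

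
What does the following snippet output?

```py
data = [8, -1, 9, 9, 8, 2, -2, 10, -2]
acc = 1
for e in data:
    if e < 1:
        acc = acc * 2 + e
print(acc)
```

-2

e=8: not <1
e=-1: <1, acc = 1*2+(-1) = 1
e=9: not <1
e=9: not <1
e=8: not <1
e=2: not <1
e=-2: <1, acc = 1*2+(-2) = 0
e=10: not <1
e=-2: <1, acc = 0*2+(-2) = -2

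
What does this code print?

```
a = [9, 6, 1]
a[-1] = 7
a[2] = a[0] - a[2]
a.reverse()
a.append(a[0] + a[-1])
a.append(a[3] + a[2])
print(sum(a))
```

48

a[-1] = 7 → [9, 6, 7]
a[2] = a[0]-a[2] = 9-7 = 2 → [9, 6, 2]
reverse → [2, 6, 9]
append a[0]+a[-1] = 2+9 = 11 → [2, 6, 9, 11]
append a[3]+a[2] = 11+9 = 20 → [2, 6, 9, 11, 20]
sum = 48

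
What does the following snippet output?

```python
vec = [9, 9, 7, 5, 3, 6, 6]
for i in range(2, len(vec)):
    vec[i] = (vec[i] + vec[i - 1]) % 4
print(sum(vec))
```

21

i=2: vec[2] = (7+9)%4 = 0 → [9, 9, 0, 5, 3, 6, 6]
i=3: vec[3] = (5+0)%4 = 1 → [9, 9, 0, 1, 3, 6, 6]
i=4: vec[4] = (3+1)%4 = 0 → [9, 9, 0, 1, 0, 6, 6]
i=5: vec[5] = (6+0)%4 = 2 → [9, 9, 0, 1, 0, 2, 6]
i=6: vec[6] = (6+2)%4 = 0 → [9, 9, 0, 1, 0, 2, 0]
sum = 21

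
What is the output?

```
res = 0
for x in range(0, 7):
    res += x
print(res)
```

21

x=0: res = 0+0 = 0
x=1: res = 0+1 = 1
x=2: res = 1+2 = 3
x=3: res = 3+3 = 6
x=4: res = 6+4 = 10
x=5: res = 10+5 = 15
x=6: res = 15+6 = 21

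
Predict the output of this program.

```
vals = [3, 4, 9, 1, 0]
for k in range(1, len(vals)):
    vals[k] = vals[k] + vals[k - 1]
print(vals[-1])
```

k=1: vals[1] = 4+3 = 7 → [3, 7, 9, 1, 0]
k=2: vals[2] = 9+7 = 16 → [3, 7, 16, 1, 0]
k=3: vals[3] = 1+16 = 17 → [3, 7, 16, 17, 0]
k=4: vals[4] = 0+17 = 17 → [3, 7, 16, 17, 17]

17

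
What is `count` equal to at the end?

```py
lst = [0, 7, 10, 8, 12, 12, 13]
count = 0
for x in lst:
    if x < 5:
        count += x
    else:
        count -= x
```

x=0: <5, count = 0+0 = 0
x=7: not <5, count = 0-7 = -7
x=10: not <5, count = (-7)-10 = -17
x=8: not <5, count = (-17)-8 = -25
x=12: not <5, count = (-25)-12 = -37
x=12: not <5, count = (-37)-12 = -49
x=13: not <5, count = (-49)-13 = -62

-62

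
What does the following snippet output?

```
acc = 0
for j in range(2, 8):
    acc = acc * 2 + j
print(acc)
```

183

j=2: acc = 0*2+2 = 2
j=3: acc = 2*2+3 = 7
j=4: acc = 7*2+4 = 18
j=5: acc = 18*2+5 = 41
j=6: acc = 41*2+6 = 88
j=7: acc = 88*2+7 = 183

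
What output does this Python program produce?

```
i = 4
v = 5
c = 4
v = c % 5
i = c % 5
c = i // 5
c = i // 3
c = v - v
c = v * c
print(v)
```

v = 4%5 = 4
i = 4%5 = 4
c = 4//5 = 0
c = 4//3 = 1
c = 4-4 = 0
c = 4*0 = 0

4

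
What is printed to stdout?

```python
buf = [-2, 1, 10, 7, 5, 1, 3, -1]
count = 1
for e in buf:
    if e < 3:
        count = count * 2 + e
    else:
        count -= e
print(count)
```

-89

e=-2: <3, count = 1*2+(-2) = 0
e=1: <3, count = 0*2+1 = 1
e=10: not <3, count = 1-10 = -9
e=7: not <3, count = (-9)-7 = -16
e=5: not <3, count = (-16)-5 = -21
e=1: <3, count = (-21)*2+1 = -41
e=3: not <3, count = (-41)-3 = -44
e=-1: <3, count = (-44)*2+(-1) = -89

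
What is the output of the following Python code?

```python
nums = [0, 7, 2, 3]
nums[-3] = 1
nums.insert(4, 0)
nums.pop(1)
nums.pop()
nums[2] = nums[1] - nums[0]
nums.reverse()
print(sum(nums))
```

nums[-3] = 1 → [0, 1, 2, 3]
insert 0 at 4 → [0, 1, 2, 3, 0]
pop(1) removes 1 → [0, 2, 3, 0]
pop() removes 0 → [0, 2, 3]
nums[2] = nums[1]-nums[0] = 2-0 = 2 → [0, 2, 2]
reverse → [2, 2, 0]
sum = 4

4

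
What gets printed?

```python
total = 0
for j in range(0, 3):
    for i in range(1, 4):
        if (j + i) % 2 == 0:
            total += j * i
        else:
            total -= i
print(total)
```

j=0,i=1: odd sum, total = 0-1 = -1
j=0,i=2: even sum, total = (-1)+0 = -1
j=0,i=3: odd sum, total = (-1)-3 = -4
j=1,i=1: even sum, total = (-4)+1 = -3
j=1,i=2: odd sum, total = (-3)-2 = -5
j=1,i=3: even sum, total = (-5)+3 = -2
j=2,i=1: odd sum, total = (-2)-1 = -3
j=2,i=2: even sum, total = (-3)+4 = 1
j=2,i=3: odd sum, total = 1-3 = -2

-2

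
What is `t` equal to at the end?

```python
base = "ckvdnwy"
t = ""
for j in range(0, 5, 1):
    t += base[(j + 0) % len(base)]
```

j=0: add base[0]='c' → 'c'
j=1: add base[1]='k' → 'ck'
j=2: add base[2]='v' → 'ckv'
j=3: add base[3]='d' → 'ckvd'
j=4: add base[4]='n' → 'ckvdn'

'ckvdn'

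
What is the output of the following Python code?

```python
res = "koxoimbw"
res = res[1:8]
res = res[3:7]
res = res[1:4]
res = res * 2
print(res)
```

slice [1:8] → 'oxoimbw'
slice [3:7] → 'imbw'
slice [1:4] → 'mbw'
repeat ×2 → 'mbwmbw'

mbwmbw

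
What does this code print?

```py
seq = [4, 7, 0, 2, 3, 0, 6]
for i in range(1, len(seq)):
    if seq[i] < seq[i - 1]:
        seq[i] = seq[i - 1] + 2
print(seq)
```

[4, 7, 9, 11, 13, 15, 17]

i=1: 7>=4, unchanged → [4, 7, 0, 2, 3, 0, 6]
i=2: 0<7, seq[2] = 7+2 = 9 → [4, 7, 9, 2, 3, 0, 6]
i=3: 2<9, seq[3] = 9+2 = 11 → [4, 7, 9, 11, 3, 0, 6]
i=4: 3<11, seq[4] = 11+2 = 13 → [4, 7, 9, 11, 13, 0, 6]
i=5: 0<13, seq[5] = 13+2 = 15 → [4, 7, 9, 11, 13, 15, 6]
i=6: 6<15, seq[6] = 15+2 = 17 → [4, 7, 9, 11, 13, 15, 17]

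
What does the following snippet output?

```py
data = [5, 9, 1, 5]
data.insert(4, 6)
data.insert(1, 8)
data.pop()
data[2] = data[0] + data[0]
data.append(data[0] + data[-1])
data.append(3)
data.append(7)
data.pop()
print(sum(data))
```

42

insert 6 at 4 → [5, 9, 1, 5, 6]
insert 8 at 1 → [5, 8, 9, 1, 5, 6]
pop() removes 6 → [5, 8, 9, 1, 5]
data[2] = data[0]+data[0] = 5+5 = 10 → [5, 8, 10, 1, 5]
append data[0]+data[-1] = 5+5 = 10 → [5, 8, 10, 1, 5, 10]
append 3 → [5, 8, 10, 1, 5, 10, 3]
append 7 → [5, 8, 10, 1, 5, 10, 3, 7]
pop() removes 7 → [5, 8, 10, 1, 5, 10, 3]
sum = 42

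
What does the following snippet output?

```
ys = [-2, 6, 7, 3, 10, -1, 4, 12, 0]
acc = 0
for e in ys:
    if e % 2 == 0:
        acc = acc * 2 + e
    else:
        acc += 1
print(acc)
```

192

e=-2: even, acc = 0*2+(-2) = -2
e=6: even, acc = (-2)*2+6 = 2
e=7: not even, acc = 2+1 = 3
e=3: not even, acc = 3+1 = 4
e=10: even, acc = 4*2+10 = 18
e=-1: not even, acc = 18+1 = 19
e=4: even, acc = 19*2+4 = 42
e=12: even, acc = 42*2+12 = 96
e=0: even, acc = 96*2+0 = 192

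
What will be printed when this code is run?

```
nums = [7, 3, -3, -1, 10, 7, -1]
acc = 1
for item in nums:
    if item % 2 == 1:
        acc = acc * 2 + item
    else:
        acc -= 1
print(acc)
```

317

item=7: odd, acc = 1*2+7 = 9
item=3: odd, acc = 9*2+3 = 21
item=-3: odd, acc = 21*2+(-3) = 39
item=-1: odd, acc = 39*2+(-1) = 77
item=10: not odd, acc = 77-1 = 76
item=7: odd, acc = 76*2+7 = 159
item=-1: odd, acc = 159*2+(-1) = 317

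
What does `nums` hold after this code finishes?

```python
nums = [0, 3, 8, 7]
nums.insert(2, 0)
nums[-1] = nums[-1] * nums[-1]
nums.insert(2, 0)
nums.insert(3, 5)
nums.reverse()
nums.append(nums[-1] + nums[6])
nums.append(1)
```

insert 0 at 2 → [0, 3, 0, 8, 7]
nums[-1] = nums[-1]*nums[-1] = 7*7 = 49 → [0, 3, 0, 8, 49]
insert 0 at 2 → [0, 3, 0, 0, 8, 49]
insert 5 at 3 → [0, 3, 0, 5, 0, 8, 49]
reverse → [49, 8, 0, 5, 0, 3, 0]
append nums[-1]+nums[6] = 0+0 = 0 → [49, 8, 0, 5, 0, 3, 0, 0]
append 1 → [49, 8, 0, 5, 0, 3, 0, 0, 1]

[49, 8, 0, 5, 0, 3, 0, 0, 1]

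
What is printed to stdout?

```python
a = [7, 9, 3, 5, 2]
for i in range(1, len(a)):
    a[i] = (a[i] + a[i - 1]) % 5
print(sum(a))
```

17

i=1: a[1] = (9+7)%5 = 1 → [7, 1, 3, 5, 2]
i=2: a[2] = (3+1)%5 = 4 → [7, 1, 4, 5, 2]
i=3: a[3] = (5+4)%5 = 4 → [7, 1, 4, 4, 2]
i=4: a[4] = (2+4)%5 = 1 → [7, 1, 4, 4, 1]
sum = 17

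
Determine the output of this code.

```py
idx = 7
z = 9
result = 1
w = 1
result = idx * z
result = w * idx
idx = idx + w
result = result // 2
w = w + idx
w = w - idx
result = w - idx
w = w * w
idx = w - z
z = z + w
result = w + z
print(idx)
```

-8

result = 7*9 = 63
result = 1*7 = 7
idx = 7+1 = 8
result = 7//2 = 3
w = 1+8 = 9
w = 9-8 = 1
result = 1-8 = -7
w = 1*1 = 1
idx = 1-9 = -8
z = 9+1 = 10
result = 1+10 = 11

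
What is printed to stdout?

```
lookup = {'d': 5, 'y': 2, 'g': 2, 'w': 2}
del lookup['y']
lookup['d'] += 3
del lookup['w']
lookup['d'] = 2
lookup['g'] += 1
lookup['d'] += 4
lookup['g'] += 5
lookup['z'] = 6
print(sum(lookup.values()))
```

del 'y' → {'d': 5, 'g': 2, 'w': 2}
lookup['d'] = 5+3 = 8 → {'d': 8, 'g': 2, 'w': 2}
del 'w' → {'d': 8, 'g': 2}
lookup['d'] = 2 → {'d': 2, 'g': 2}
lookup['g'] = 2+1 = 3 → {'d': 2, 'g': 3}
lookup['d'] = 2+4 = 6 → {'d': 6, 'g': 3}
lookup['g'] = 3+5 = 8 → {'d': 6, 'g': 8}
lookup['z'] = 6 → {'d': 6, 'g': 8, 'z': 6}
sum of values = 20

20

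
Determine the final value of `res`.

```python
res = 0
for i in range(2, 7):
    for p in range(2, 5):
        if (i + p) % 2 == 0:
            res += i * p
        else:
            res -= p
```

i=2,p=2: even sum, res = 0+4 = 4
i=2,p=3: odd sum, res = 4-3 = 1
i=2,p=4: even sum, res = 1+8 = 9
i=3,p=2: odd sum, res = 9-2 = 7
i=3,p=3: even sum, res = 7+9 = 16
i=3,p=4: odd sum, res = 16-4 = 12
i=4,p=2: even sum, res = 12+8 = 20
i=4,p=3: odd sum, res = 20-3 = 17
i=4,p=4: even sum, res = 17+16 = 33
i=5,p=2: odd sum, res = 33-2 = 31
i=5,p=3: even sum, res = 31+15 = 46
i=5,p=4: odd sum, res = 46-4 = 42
i=6,p=2: even sum, res = 42+12 = 54
i=6,p=3: odd sum, res = 54-3 = 51
i=6,p=4: even sum, res = 51+24 = 75

75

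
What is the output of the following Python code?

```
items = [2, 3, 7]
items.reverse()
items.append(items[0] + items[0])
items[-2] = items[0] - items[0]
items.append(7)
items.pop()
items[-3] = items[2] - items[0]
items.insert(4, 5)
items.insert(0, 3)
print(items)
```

[3, 7, -7, 0, 14, 5]

reverse → [7, 3, 2]
append items[0]+items[0] = 7+7 = 14 → [7, 3, 2, 14]
items[-2] = items[0]-items[0] = 7-7 = 0 → [7, 3, 0, 14]
append 7 → [7, 3, 0, 14, 7]
pop() removes 7 → [7, 3, 0, 14]
items[-3] = items[2]-items[0] = 0-7 = -7 → [7, -7, 0, 14]
insert 5 at 4 → [7, -7, 0, 14, 5]
insert 3 at 0 → [3, 7, -7, 0, 14, 5]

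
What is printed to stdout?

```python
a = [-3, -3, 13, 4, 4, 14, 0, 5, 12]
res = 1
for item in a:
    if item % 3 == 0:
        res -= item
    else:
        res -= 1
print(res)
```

-10

item=-3: %3==0, res = 1-(-3) = 4
item=-3: %3==0, res = 4-(-3) = 7
item=13: not %3==0, res = 7-1 = 6
item=4: not %3==0, res = 6-1 = 5
item=4: not %3==0, res = 5-1 = 4
item=14: not %3==0, res = 4-1 = 3
item=0: %3==0, res = 3-0 = 3
item=5: not %3==0, res = 3-1 = 2
item=12: %3==0, res = 2-12 = -10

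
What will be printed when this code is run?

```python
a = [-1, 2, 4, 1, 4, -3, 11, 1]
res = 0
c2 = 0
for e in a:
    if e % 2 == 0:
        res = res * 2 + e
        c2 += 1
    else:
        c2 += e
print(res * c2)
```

e=-1: not even; c2=-1
e=2: even, res = 0*2+2 = 2; c2=0
e=4: even, res = 2*2+4 = 8; c2=1
e=1: not even; c2=2
e=4: even, res = 8*2+4 = 20; c2=3
e=-3: not even; c2=0
e=11: not even; c2=11
e=1: not even; c2=12
res*c2 = 20*12 = 240

240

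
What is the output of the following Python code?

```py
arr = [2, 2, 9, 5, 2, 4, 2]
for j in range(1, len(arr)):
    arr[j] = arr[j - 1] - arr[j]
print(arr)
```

j=1: arr[1] = 2-2 = 0 → [2, 0, 9, 5, 2, 4, 2]
j=2: arr[2] = 0-9 = -9 → [2, 0, -9, 5, 2, 4, 2]
j=3: arr[3] = (-9)-5 = -14 → [2, 0, -9, -14, 2, 4, 2]
j=4: arr[4] = (-14)-2 = -16 → [2, 0, -9, -14, -16, 4, 2]
j=5: arr[5] = (-16)-4 = -20 → [2, 0, -9, -14, -16, -20, 2]
j=6: arr[6] = (-20)-2 = -22 → [2, 0, -9, -14, -16, -20, -22]

[2, 0, -9, -14, -16, -20, -22]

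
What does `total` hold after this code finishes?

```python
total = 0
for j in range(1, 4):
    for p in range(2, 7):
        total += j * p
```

j=1,p=2: total = 0+2 = 2
j=1,p=3: total = 2+3 = 5
j=1,p=4: total = 5+4 = 9
j=1,p=5: total = 9+5 = 14
j=1,p=6: total = 14+6 = 20
j=2,p=2: total = 20+4 = 24
j=2,p=3: total = 24+6 = 30
j=2,p=4: total = 30+8 = 38
j=2,p=5: total = 38+10 = 48
j=2,p=6: total = 48+12 = 60
j=3,p=2: total = 60+6 = 66
j=3,p=3: total = 66+9 = 75
j=3,p=4: total = 75+12 = 87
j=3,p=5: total = 87+15 = 102
j=3,p=6: total = 102+18 = 120

120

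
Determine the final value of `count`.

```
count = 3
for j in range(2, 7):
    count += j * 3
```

j=2: count = 3+2*3 = 9
j=3: count = 9+3*3 = 18
j=4: count = 18+4*3 = 30
j=5: count = 30+5*3 = 45
j=6: count = 45+6*3 = 63

63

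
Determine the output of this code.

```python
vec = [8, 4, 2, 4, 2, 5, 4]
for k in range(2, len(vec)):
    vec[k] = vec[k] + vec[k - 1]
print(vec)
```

k=2: vec[2] = 2+4 = 6 → [8, 4, 6, 4, 2, 5, 4]
k=3: vec[3] = 4+6 = 10 → [8, 4, 6, 10, 2, 5, 4]
k=4: vec[4] = 2+10 = 12 → [8, 4, 6, 10, 12, 5, 4]
k=5: vec[5] = 5+12 = 17 → [8, 4, 6, 10, 12, 17, 4]
k=6: vec[6] = 4+17 = 21 → [8, 4, 6, 10, 12, 17, 21]

[8, 4, 6, 10, 12, 17, 21]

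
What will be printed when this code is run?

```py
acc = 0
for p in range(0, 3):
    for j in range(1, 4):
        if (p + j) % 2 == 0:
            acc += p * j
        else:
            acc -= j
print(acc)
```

p=0,j=1: odd sum, acc = 0-1 = -1
p=0,j=2: even sum, acc = (-1)+0 = -1
p=0,j=3: odd sum, acc = (-1)-3 = -4
p=1,j=1: even sum, acc = (-4)+1 = -3
p=1,j=2: odd sum, acc = (-3)-2 = -5
p=1,j=3: even sum, acc = (-5)+3 = -2
p=2,j=1: odd sum, acc = (-2)-1 = -3
p=2,j=2: even sum, acc = (-3)+4 = 1
p=2,j=3: odd sum, acc = 1-3 = -2

-2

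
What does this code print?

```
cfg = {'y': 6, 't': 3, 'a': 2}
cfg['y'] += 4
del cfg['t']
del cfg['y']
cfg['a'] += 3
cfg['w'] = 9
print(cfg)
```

{'a': 5, 'w': 9}

cfg['y'] = 6+4 = 10 → {'y': 10, 't': 3, 'a': 2}
del 't' → {'y': 10, 'a': 2}
del 'y' → {'a': 2}
cfg['a'] = 2+3 = 5 → {'a': 5}
cfg['w'] = 9 → {'a': 5, 'w': 9}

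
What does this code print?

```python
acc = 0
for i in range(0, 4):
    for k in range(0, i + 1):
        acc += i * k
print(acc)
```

25

i=0,k=0: acc = 0+0 = 0
i=1,k=0: acc = 0+0 = 0
i=1,k=1: acc = 0+1 = 1
i=2,k=0: acc = 1+0 = 1
i=2,k=1: acc = 1+2 = 3
i=2,k=2: acc = 3+4 = 7
i=3,k=0: acc = 7+0 = 7
i=3,k=1: acc = 7+3 = 10
i=3,k=2: acc = 10+6 = 16
i=3,k=3: acc = 16+9 = 25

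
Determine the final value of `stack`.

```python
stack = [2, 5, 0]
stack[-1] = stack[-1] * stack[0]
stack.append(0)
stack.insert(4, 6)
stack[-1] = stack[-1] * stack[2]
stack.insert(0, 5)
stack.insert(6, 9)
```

stack[-1] = stack[-1]*stack[0] = 0*2 = 0 → [2, 5, 0]
append 0 → [2, 5, 0, 0]
insert 6 at 4 → [2, 5, 0, 0, 6]
stack[-1] = stack[-1]*stack[2] = 6*0 = 0 → [2, 5, 0, 0, 0]
insert 5 at 0 → [5, 2, 5, 0, 0, 0]
insert 9 at 6 → [5, 2, 5, 0, 0, 0, 9]

[5, 2, 5, 0, 0, 0, 9]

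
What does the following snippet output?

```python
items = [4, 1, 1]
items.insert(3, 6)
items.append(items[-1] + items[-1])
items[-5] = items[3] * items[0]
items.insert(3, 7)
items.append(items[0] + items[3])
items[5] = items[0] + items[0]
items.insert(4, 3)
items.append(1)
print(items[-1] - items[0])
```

-23

insert 6 at 3 → [4, 1, 1, 6]
append items[-1]+items[-1] = 6+6 = 12 → [4, 1, 1, 6, 12]
items[-5] = items[3]*items[0] = 6*4 = 24 → [24, 1, 1, 6, 12]
insert 7 at 3 → [24, 1, 1, 7, 6, 12]
append items[0]+items[3] = 24+7 = 31 → [24, 1, 1, 7, 6, 12, 31]
items[5] = items[0]+items[0] = 24+24 = 48 → [24, 1, 1, 7, 6, 48, 31]
insert 3 at 4 → [24, 1, 1, 7, 3, 6, 48, 31]
append 1 → [24, 1, 1, 7, 3, 6, 48, 31, 1]
items[-1]-items[0] = 1-24 = -23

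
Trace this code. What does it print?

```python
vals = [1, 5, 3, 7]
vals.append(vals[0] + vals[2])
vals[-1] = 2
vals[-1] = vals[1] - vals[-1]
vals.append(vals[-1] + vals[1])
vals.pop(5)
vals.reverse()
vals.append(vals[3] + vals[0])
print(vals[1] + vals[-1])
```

append vals[0]+vals[2] = 1+3 = 4 → [1, 5, 3, 7, 4]
vals[-1] = 2 → [1, 5, 3, 7, 2]
vals[-1] = vals[1]-vals[-1] = 5-2 = 3 → [1, 5, 3, 7, 3]
append vals[-1]+vals[1] = 3+5 = 8 → [1, 5, 3, 7, 3, 8]
pop(5) removes 8 → [1, 5, 3, 7, 3]
reverse → [3, 7, 3, 5, 1]
append vals[3]+vals[0] = 5+3 = 8 → [3, 7, 3, 5, 1, 8]
vals[1]+vals[-1] = 7+8 = 15

15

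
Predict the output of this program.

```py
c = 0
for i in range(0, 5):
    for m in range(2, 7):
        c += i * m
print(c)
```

i=0,m=2: c = 0+0 = 0
i=0,m=3: c = 0+0 = 0
i=0,m=4: c = 0+0 = 0
i=0,m=5: c = 0+0 = 0
i=0,m=6: c = 0+0 = 0
i=1,m=2: c = 0+2 = 2
i=1,m=3: c = 2+3 = 5
i=1,m=4: c = 5+4 = 9
i=1,m=5: c = 9+5 = 14
i=1,m=6: c = 14+6 = 20
i=2,m=2: c = 20+4 = 24
i=2,m=3: c = 24+6 = 30
i=2,m=4: c = 30+8 = 38
i=2,m=5: c = 38+10 = 48
i=2,m=6: c = 48+12 = 60
i=3,m=2: c = 60+6 = 66
i=3,m=3: c = 66+9 = 75
i=3,m=4: c = 75+12 = 87
i=3,m=5: c = 87+15 = 102
i=3,m=6: c = 102+18 = 120
i=4,m=2: c = 120+8 = 128
i=4,m=3: c = 128+12 = 140
i=4,m=4: c = 140+16 = 156
i=4,m=5: c = 156+20 = 176
i=4,m=6: c = 176+24 = 200

200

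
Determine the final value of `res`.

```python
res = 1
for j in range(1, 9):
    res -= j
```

-35

j=1: res = 1-1 = 0
j=2: res = 0-2 = -2
j=3: res = (-2)-3 = -5
j=4: res = (-5)-4 = -9
j=5: res = (-9)-5 = -14
j=6: res = (-14)-6 = -20
j=7: res = (-20)-7 = -27
j=8: res = (-27)-8 = -35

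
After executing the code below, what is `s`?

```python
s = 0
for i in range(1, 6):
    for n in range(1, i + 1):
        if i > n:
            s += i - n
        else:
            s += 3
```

35

i=1,n=1: not 1>1, s = 0+3 = 3
i=2,n=1: 2>1, s = 3+1 = 4
i=2,n=2: not 2>2, s = 4+3 = 7
i=3,n=1: 3>1, s = 7+2 = 9
i=3,n=2: 3>2, s = 9+1 = 10
i=3,n=3: not 3>3, s = 10+3 = 13
i=4,n=1: 4>1, s = 13+3 = 16
i=4,n=2: 4>2, s = 16+2 = 18
i=4,n=3: 4>3, s = 18+1 = 19
i=4,n=4: not 4>4, s = 19+3 = 22
i=5,n=1: 5>1, s = 22+4 = 26
i=5,n=2: 5>2, s = 26+3 = 29
i=5,n=3: 5>3, s = 29+2 = 31
i=5,n=4: 5>4, s = 31+1 = 32
i=5,n=5: not 5>5, s = 32+3 = 35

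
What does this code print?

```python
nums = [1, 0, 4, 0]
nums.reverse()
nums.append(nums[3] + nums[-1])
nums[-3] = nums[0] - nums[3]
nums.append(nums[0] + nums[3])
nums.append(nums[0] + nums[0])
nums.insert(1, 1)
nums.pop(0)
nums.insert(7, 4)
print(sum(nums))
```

12

reverse → [0, 4, 0, 1]
append nums[3]+nums[-1] = 1+1 = 2 → [0, 4, 0, 1, 2]
nums[-3] = nums[0]-nums[3] = 0-1 = -1 → [0, 4, -1, 1, 2]
append nums[0]+nums[3] = 0+1 = 1 → [0, 4, -1, 1, 2, 1]
append nums[0]+nums[0] = 0+0 = 0 → [0, 4, -1, 1, 2, 1, 0]
insert 1 at 1 → [0, 1, 4, -1, 1, 2, 1, 0]
pop(0) removes 0 → [1, 4, -1, 1, 2, 1, 0]
insert 4 at 7 → [1, 4, -1, 1, 2, 1, 0, 4]
sum = 12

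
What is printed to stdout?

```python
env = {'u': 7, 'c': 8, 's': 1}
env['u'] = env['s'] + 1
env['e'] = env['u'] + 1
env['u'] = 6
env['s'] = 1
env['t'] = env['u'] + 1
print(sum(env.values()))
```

25

env['u'] = env['s']+1 = 2 → {'u': 2, 'c': 8, 's': 1}
env['e'] = env['u']+1 = 3 → {'u': 2, 'c': 8, 's': 1, 'e': 3}
env['u'] = 6 → {'u': 6, 'c': 8, 's': 1, 'e': 3}
env['s'] = 1 → {'u': 6, 'c': 8, 's': 1, 'e': 3}
env['t'] = env['u']+1 = 7 → {'u': 6, 'c': 8, 's': 1, 'e': 3, 't': 7}
sum of values = 25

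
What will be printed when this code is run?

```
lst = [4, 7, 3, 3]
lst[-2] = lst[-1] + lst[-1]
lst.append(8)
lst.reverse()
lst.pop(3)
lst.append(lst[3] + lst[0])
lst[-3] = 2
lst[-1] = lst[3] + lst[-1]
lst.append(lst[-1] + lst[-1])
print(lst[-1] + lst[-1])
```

lst[-2] = lst[-1]+lst[-1] = 3+3 = 6 → [4, 7, 6, 3]
append 8 → [4, 7, 6, 3, 8]
reverse → [8, 3, 6, 7, 4]
pop(3) removes 7 → [8, 3, 6, 4]
append lst[3]+lst[0] = 4+8 = 12 → [8, 3, 6, 4, 12]
lst[-3] = 2 → [8, 3, 2, 4, 12]
lst[-1] = lst[3]+lst[-1] = 4+12 = 16 → [8, 3, 2, 4, 16]
append lst[-1]+lst[-1] = 16+16 = 32 → [8, 3, 2, 4, 16, 32]
lst[-1]+lst[-1] = 32+32 = 64

64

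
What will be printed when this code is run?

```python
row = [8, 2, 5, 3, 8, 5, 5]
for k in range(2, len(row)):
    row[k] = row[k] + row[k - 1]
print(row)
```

k=2: row[2] = 5+2 = 7 → [8, 2, 7, 3, 8, 5, 5]
k=3: row[3] = 3+7 = 10 → [8, 2, 7, 10, 8, 5, 5]
k=4: row[4] = 8+10 = 18 → [8, 2, 7, 10, 18, 5, 5]
k=5: row[5] = 5+18 = 23 → [8, 2, 7, 10, 18, 23, 5]
k=6: row[6] = 5+23 = 28 → [8, 2, 7, 10, 18, 23, 28]

[8, 2, 7, 10, 18, 23, 28]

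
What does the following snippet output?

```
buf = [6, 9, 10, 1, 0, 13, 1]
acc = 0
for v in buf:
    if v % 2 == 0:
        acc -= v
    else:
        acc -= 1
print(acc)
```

-20

v=6: even, acc = 0-6 = -6
v=9: not even, acc = (-6)-1 = -7
v=10: even, acc = (-7)-10 = -17
v=1: not even, acc = (-17)-1 = -18
v=0: even, acc = (-18)-0 = -18
v=13: not even, acc = (-18)-1 = -19
v=1: not even, acc = (-19)-1 = -20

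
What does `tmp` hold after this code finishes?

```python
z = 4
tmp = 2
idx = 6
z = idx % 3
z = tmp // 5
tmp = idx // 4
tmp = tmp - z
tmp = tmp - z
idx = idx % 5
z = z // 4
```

1

z = 6%3 = 0
z = 2//5 = 0
tmp = 6//4 = 1
tmp = 1-0 = 1
tmp = 1-0 = 1
idx = 6%5 = 1
z = 0//4 = 0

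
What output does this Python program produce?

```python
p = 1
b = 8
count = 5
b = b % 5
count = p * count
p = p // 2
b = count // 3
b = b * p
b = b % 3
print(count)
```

b = 8%5 = 3
count = 1*5 = 5
p = 1//2 = 0
b = 5//3 = 1
b = 1*0 = 0
b = 0%3 = 0

5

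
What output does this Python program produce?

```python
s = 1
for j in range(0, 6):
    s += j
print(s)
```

j=0: s = 1+0 = 1
j=1: s = 1+1 = 2
j=2: s = 2+2 = 4
j=3: s = 4+3 = 7
j=4: s = 7+4 = 11
j=5: s = 11+5 = 16

16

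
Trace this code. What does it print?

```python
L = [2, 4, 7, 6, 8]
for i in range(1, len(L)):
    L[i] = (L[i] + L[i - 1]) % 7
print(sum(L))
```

25

i=1: L[1] = (4+2)%7 = 6 → [2, 6, 7, 6, 8]
i=2: L[2] = (7+6)%7 = 6 → [2, 6, 6, 6, 8]
i=3: L[3] = (6+6)%7 = 5 → [2, 6, 6, 5, 8]
i=4: L[4] = (8+5)%7 = 6 → [2, 6, 6, 5, 6]
sum = 25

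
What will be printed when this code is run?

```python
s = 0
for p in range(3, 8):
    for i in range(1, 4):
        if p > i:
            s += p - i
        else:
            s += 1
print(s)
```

46

p=3,i=1: 3>1, s = 0+2 = 2
p=3,i=2: 3>2, s = 2+1 = 3
p=3,i=3: not 3>3, s = 3+1 = 4
p=4,i=1: 4>1, s = 4+3 = 7
p=4,i=2: 4>2, s = 7+2 = 9
p=4,i=3: 4>3, s = 9+1 = 10
p=5,i=1: 5>1, s = 10+4 = 14
p=5,i=2: 5>2, s = 14+3 = 17
p=5,i=3: 5>3, s = 17+2 = 19
p=6,i=1: 6>1, s = 19+5 = 24
p=6,i=2: 6>2, s = 24+4 = 28
p=6,i=3: 6>3, s = 28+3 = 31
p=7,i=1: 7>1, s = 31+6 = 37
p=7,i=2: 7>2, s = 37+5 = 42
p=7,i=3: 7>3, s = 42+4 = 46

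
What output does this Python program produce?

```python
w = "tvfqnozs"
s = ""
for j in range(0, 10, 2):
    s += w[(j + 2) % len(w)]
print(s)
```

fnztf

j=0: add w[2]='f' → 'f'
j=2: add w[4]='n' → 'fn'
j=4: add w[6]='z' → 'fnz'
j=6: add w[0]='t' → 'fnzt'
j=8: add w[2]='f' → 'fnztf'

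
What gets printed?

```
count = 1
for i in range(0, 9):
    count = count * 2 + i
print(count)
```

1014

i=0: count = 1*2+0 = 2
i=1: count = 2*2+1 = 5
i=2: count = 5*2+2 = 12
i=3: count = 12*2+3 = 27
i=4: count = 27*2+4 = 58
i=5: count = 58*2+5 = 121
i=6: count = 121*2+6 = 248
i=7: count = 248*2+7 = 503
i=8: count = 503*2+8 = 1014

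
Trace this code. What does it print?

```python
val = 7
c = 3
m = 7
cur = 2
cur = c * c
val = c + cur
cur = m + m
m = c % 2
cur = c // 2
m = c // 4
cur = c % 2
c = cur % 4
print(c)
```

1

cur = 3*3 = 9
val = 3+9 = 12
cur = 7+7 = 14
m = 3%2 = 1
cur = 3//2 = 1
m = 3//4 = 0
cur = 3%2 = 1
c = 1%4 = 1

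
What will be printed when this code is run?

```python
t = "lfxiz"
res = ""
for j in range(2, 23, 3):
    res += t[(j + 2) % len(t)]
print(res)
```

j=2: add t[4]='z' → 'z'
j=5: add t[2]='x' → 'zx'
j=8: add t[0]='l' → 'zxl'
j=11: add t[3]='i' → 'zxli'
j=14: add t[1]='f' → 'zxlif'
j=17: add t[4]='z' → 'zxlifz'
j=20: add t[2]='x' → 'zxlifzx'

zxlifzx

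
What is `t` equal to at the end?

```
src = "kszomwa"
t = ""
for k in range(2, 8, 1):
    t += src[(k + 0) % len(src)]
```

'zomwak'

k=2: add src[2]='z' → 'z'
k=3: add src[3]='o' → 'zo'
k=4: add src[4]='m' → 'zom'
k=5: add src[5]='w' → 'zomw'
k=6: add src[6]='a' → 'zomwa'
k=7: add src[0]='k' → 'zomwak'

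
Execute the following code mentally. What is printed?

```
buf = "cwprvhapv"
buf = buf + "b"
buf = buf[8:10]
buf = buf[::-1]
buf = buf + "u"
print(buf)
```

+ 'b' → 'cwprvhapvb'
slice [8:10] → 'vb'
reverse → 'bv'
+ 'u' → 'bvu'

bvu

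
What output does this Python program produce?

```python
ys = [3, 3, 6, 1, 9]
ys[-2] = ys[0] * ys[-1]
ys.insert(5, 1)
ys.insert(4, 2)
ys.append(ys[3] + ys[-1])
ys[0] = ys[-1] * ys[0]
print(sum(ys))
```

160

ys[-2] = ys[0]*ys[-1] = 3*9 = 27 → [3, 3, 6, 27, 9]
insert 1 at 5 → [3, 3, 6, 27, 9, 1]
insert 2 at 4 → [3, 3, 6, 27, 2, 9, 1]
append ys[3]+ys[-1] = 27+1 = 28 → [3, 3, 6, 27, 2, 9, 1, 28]
ys[0] = ys[-1]*ys[0] = 28*3 = 84 → [84, 3, 6, 27, 2, 9, 1, 28]
sum = 160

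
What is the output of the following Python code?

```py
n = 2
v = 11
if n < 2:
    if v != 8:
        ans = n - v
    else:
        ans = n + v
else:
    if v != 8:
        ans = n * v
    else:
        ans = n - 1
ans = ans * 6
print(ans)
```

132

n=2, v=11
n < 2 is False; v != 8 is True
→ ans = n * v = 22
ans = 22*6 = 132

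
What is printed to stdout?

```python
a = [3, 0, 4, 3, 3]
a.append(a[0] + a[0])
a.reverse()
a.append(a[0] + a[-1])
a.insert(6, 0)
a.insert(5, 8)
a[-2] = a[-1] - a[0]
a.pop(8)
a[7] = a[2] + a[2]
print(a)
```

append a[0]+a[0] = 3+3 = 6 → [3, 0, 4, 3, 3, 6]
reverse → [6, 3, 3, 4, 0, 3]
append a[0]+a[-1] = 6+3 = 9 → [6, 3, 3, 4, 0, 3, 9]
insert 0 at 6 → [6, 3, 3, 4, 0, 3, 0, 9]
insert 8 at 5 → [6, 3, 3, 4, 0, 8, 3, 0, 9]
a[-2] = a[-1]-a[0] = 9-6 = 3 → [6, 3, 3, 4, 0, 8, 3, 3, 9]
pop(8) removes 9 → [6, 3, 3, 4, 0, 8, 3, 3]
a[7] = a[2]+a[2] = 3+3 = 6 → [6, 3, 3, 4, 0, 8, 3, 6]

[6, 3, 3, 4, 0, 8, 3, 6]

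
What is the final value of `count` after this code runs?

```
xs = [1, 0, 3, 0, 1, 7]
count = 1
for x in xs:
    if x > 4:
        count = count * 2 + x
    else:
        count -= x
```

-1

x=1: not >4, count = 1-1 = 0
x=0: not >4, count = 0-0 = 0
x=3: not >4, count = 0-3 = -3
x=0: not >4, count = (-3)-0 = -3
x=1: not >4, count = (-3)-1 = -4
x=7: >4, count = (-4)*2+7 = -1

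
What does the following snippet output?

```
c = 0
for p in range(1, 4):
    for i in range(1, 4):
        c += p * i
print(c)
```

p=1,i=1: c = 0+1 = 1
p=1,i=2: c = 1+2 = 3
p=1,i=3: c = 3+3 = 6
p=2,i=1: c = 6+2 = 8
p=2,i=2: c = 8+4 = 12
p=2,i=3: c = 12+6 = 18
p=3,i=1: c = 18+3 = 21
p=3,i=2: c = 21+6 = 27
p=3,i=3: c = 27+9 = 36

36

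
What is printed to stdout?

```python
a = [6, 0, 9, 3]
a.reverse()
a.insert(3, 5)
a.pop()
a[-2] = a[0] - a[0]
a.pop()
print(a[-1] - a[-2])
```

-9

reverse → [3, 9, 0, 6]
insert 5 at 3 → [3, 9, 0, 5, 6]
pop() removes 6 → [3, 9, 0, 5]
a[-2] = a[0]-a[0] = 3-3 = 0 → [3, 9, 0, 5]
pop() removes 5 → [3, 9, 0]
a[-1]-a[-2] = 0-9 = -9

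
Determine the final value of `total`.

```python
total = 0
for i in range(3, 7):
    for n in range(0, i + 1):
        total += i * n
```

i=3,n=0: total = 0+0 = 0
i=3,n=1: total = 0+3 = 3
i=3,n=2: total = 3+6 = 9
i=3,n=3: total = 9+9 = 18
i=4,n=0: total = 18+0 = 18
i=4,n=1: total = 18+4 = 22
i=4,n=2: total = 22+8 = 30
i=4,n=3: total = 30+12 = 42
i=4,n=4: total = 42+16 = 58
i=5,n=0: total = 58+0 = 58
i=5,n=1: total = 58+5 = 63
i=5,n=2: total = 63+10 = 73
i=5,n=3: total = 73+15 = 88
i=5,n=4: total = 88+20 = 108
i=5,n=5: total = 108+25 = 133
i=6,n=0: total = 133+0 = 133
i=6,n=1: total = 133+6 = 139
i=6,n=2: total = 139+12 = 151
i=6,n=3: total = 151+18 = 169
i=6,n=4: total = 169+24 = 193
i=6,n=5: total = 193+30 = 223
i=6,n=6: total = 223+36 = 259

259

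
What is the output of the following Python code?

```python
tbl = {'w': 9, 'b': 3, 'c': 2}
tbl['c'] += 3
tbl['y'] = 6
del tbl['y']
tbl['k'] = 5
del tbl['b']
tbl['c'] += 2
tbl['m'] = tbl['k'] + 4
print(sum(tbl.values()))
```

30

tbl['c'] = 2+3 = 5 → {'w': 9, 'b': 3, 'c': 5}
tbl['y'] = 6 → {'w': 9, 'b': 3, 'c': 5, 'y': 6}
del 'y' → {'w': 9, 'b': 3, 'c': 5}
tbl['k'] = 5 → {'w': 9, 'b': 3, 'c': 5, 'k': 5}
del 'b' → {'w': 9, 'c': 5, 'k': 5}
tbl['c'] = 5+2 = 7 → {'w': 9, 'c': 7, 'k': 5}
tbl['m'] = tbl['k']+4 = 9 → {'w': 9, 'c': 7, 'k': 5, 'm': 9}
sum of values = 30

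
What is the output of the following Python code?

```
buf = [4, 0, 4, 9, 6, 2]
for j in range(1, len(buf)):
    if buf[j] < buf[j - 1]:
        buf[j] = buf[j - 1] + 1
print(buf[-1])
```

j=1: 0<4, buf[1] = 4+1 = 5 → [4, 5, 4, 9, 6, 2]
j=2: 4<5, buf[2] = 5+1 = 6 → [4, 5, 6, 9, 6, 2]
j=3: 9>=6, unchanged → [4, 5, 6, 9, 6, 2]
j=4: 6<9, buf[4] = 9+1 = 10 → [4, 5, 6, 9, 10, 2]
j=5: 2<10, buf[5] = 10+1 = 11 → [4, 5, 6, 9, 10, 11]

11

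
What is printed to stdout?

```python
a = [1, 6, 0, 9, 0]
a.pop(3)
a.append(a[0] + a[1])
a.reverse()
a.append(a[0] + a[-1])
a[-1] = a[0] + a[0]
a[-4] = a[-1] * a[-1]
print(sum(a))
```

224

pop(3) removes 9 → [1, 6, 0, 0]
append a[0]+a[1] = 1+6 = 7 → [1, 6, 0, 0, 7]
reverse → [7, 0, 0, 6, 1]
append a[0]+a[-1] = 7+1 = 8 → [7, 0, 0, 6, 1, 8]
a[-1] = a[0]+a[0] = 7+7 = 14 → [7, 0, 0, 6, 1, 14]
a[-4] = a[-1]*a[-1] = 14*14 = 196 → [7, 0, 196, 6, 1, 14]
sum = 224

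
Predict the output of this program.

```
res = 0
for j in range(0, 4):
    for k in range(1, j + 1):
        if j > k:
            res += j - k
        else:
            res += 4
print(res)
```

j=1,k=1: not 1>1, res = 0+4 = 4
j=2,k=1: 2>1, res = 4+1 = 5
j=2,k=2: not 2>2, res = 5+4 = 9
j=3,k=1: 3>1, res = 9+2 = 11
j=3,k=2: 3>2, res = 11+1 = 12
j=3,k=3: not 3>3, res = 12+4 = 16

16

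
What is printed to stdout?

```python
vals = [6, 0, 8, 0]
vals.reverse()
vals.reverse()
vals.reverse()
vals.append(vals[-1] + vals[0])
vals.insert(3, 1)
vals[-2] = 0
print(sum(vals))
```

reverse → [0, 8, 0, 6]
reverse → [6, 0, 8, 0]
reverse → [0, 8, 0, 6]
append vals[-1]+vals[0] = 6+0 = 6 → [0, 8, 0, 6, 6]
insert 1 at 3 → [0, 8, 0, 1, 6, 6]
vals[-2] = 0 → [0, 8, 0, 1, 0, 6]
sum = 15

15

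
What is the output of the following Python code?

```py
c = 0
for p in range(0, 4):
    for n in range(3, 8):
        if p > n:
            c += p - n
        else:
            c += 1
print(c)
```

20

p=0,n=3: not 0>3, c = 0+1 = 1
p=0,n=4: not 0>4, c = 1+1 = 2
p=0,n=5: not 0>5, c = 2+1 = 3
p=0,n=6: not 0>6, c = 3+1 = 4
p=0,n=7: not 0>7, c = 4+1 = 5
p=1,n=3: not 1>3, c = 5+1 = 6
p=1,n=4: not 1>4, c = 6+1 = 7
p=1,n=5: not 1>5, c = 7+1 = 8
p=1,n=6: not 1>6, c = 8+1 = 9
p=1,n=7: not 1>7, c = 9+1 = 10
p=2,n=3: not 2>3, c = 10+1 = 11
p=2,n=4: not 2>4, c = 11+1 = 12
p=2,n=5: not 2>5, c = 12+1 = 13
p=2,n=6: not 2>6, c = 13+1 = 14
p=2,n=7: not 2>7, c = 14+1 = 15
p=3,n=3: not 3>3, c = 15+1 = 16
p=3,n=4: not 3>4, c = 16+1 = 17
p=3,n=5: not 3>5, c = 17+1 = 18
p=3,n=6: not 3>6, c = 18+1 = 19
p=3,n=7: not 3>7, c = 19+1 = 20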